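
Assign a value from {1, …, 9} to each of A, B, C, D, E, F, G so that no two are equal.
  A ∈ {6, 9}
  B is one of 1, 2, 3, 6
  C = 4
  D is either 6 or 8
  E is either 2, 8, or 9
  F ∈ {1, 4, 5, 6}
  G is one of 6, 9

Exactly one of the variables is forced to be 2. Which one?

E

C's domain is down to {4}, so C = 4. Eliminate 4 elsewhere: F.
The 2 variables A and G are confined to {6, 9}, which locks those values in; drop them from B, D, E, F.
D's domain is down to {8}, so D = 8. Strike 8 from E.
So 2 goes to E.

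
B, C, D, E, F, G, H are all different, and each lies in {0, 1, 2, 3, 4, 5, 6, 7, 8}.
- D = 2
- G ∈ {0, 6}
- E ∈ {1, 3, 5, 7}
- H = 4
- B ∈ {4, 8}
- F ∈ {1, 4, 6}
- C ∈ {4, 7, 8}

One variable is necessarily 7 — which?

C

D must be 2 (only option left).
H's domain is down to {4}, so H = 4. So B, C, F can't be 4.
That leaves B = 8. Remove 8 from C.
So 7 goes to C.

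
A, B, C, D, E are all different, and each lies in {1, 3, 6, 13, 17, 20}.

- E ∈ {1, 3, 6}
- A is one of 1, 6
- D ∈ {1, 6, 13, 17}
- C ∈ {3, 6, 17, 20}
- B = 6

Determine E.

3

B's domain is down to {6}, so B = 6. Remove 6 from A, C, D, E.
A must be 1 (only option left). Strike 1 from D, E.
So E = 3.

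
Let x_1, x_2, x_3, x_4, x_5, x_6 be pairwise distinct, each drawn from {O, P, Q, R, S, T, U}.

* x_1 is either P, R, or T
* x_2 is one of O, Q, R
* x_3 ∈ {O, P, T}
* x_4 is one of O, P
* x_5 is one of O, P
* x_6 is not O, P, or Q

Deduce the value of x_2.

Q

x_4 and x_5 share exactly the 2 values {O, P}; by pigeonhole those values go to them, so strike O, P from x_1, x_2, x_3.
x_3 must be T (only option left). Eliminate T elsewhere: x_1, x_6.
x_1's domain is down to {R}, so x_1 = R. Strike R from x_2, x_6.
So x_2 = Q.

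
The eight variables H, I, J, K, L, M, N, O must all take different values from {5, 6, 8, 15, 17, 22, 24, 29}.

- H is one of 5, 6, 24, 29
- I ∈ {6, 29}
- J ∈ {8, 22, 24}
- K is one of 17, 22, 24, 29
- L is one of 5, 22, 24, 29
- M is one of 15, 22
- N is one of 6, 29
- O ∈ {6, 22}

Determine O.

22

The 8 variables draw from only 8 values {5, 6, 8, 15, 17, 22, 24, 29}, so each is used; only J can be 8, hence J = 8.
The 7 still-open variables draw from only 7 values {5, 6, 15, 17, 22, 24, 29}, so each is used; only M can be 15, hence M = 15.
The 6 still-open variables draw from only 6 values {5, 6, 17, 22, 24, 29}, so each is used; only K can be 17, hence K = 17.
I and N between them cover only {6, 29} — a naked pair. Remove those values from H, L, O.
So O = 22.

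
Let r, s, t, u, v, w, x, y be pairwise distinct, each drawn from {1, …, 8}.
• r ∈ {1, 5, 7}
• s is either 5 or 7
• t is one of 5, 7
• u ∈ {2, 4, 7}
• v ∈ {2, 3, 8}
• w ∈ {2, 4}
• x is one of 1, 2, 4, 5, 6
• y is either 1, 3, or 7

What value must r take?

1

Among the 8 variables, 6 fits only x (and all 8 values in {1, 2, 3, 4, 5, 6, 7, 8} must be used), so x = 6.
The 7 still-open variables together cover exactly {1, 2, 3, 4, 5, 7, 8} — 7 values for 7 variables — and 8 appears only in v's list, so v = 8.
The 6 still-open variables draw from only 6 values {1, 2, 3, 4, 5, 7}, so each is used; only y can be 3, hence y = 3.
The 5 still-open variables together cover exactly {1, 2, 4, 5, 7} — 5 values for 5 variables — and 1 appears only in r's list, so r = 1.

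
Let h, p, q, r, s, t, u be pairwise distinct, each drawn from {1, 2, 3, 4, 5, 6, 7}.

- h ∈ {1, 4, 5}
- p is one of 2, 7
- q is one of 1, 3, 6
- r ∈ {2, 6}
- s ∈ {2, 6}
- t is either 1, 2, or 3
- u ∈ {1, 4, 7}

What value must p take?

7

The 7 variables together cover exactly {1, 2, 3, 4, 5, 6, 7} — 7 values for 7 variables — and 5 appears only in h's list, so h = 5.
Among the 6 still-open variables, 4 fits only u (and all 6 values in {1, 2, 3, 4, 6, 7} must be used), so u = 4.
The 5 still-open variables draw from only 5 values {1, 2, 3, 6, 7}, so each is used; only p can be 7, hence p = 7.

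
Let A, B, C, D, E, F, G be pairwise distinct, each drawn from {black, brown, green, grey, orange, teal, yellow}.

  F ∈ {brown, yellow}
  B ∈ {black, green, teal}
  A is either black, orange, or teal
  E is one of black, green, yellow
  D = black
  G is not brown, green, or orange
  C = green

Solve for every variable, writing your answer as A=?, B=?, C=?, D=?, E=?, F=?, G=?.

C has just one choice, so C = green. Eliminate green elsewhere: B, E.
D has just one choice, so D = black. Remove black from A, B, E, G.
E must be yellow (only option left). Remove yellow from F, G.
F must be brown (only option left).
That leaves B = teal. So A, G can't be teal.
G must be grey (only option left).
That leaves A = orange.

A=orange, B=teal, C=green, D=black, E=yellow, F=brown, G=grey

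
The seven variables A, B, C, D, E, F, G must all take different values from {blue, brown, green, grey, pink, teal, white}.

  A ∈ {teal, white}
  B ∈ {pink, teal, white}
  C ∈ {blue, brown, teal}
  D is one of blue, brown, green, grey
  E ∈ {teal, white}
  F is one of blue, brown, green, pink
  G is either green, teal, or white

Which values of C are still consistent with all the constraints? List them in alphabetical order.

Among the 7 variables, grey fits only D (and all 7 values in {blue, brown, green, grey, pink, teal, white} must be used), so D = grey.
The 2 variables A and E are confined to {teal, white}, which locks those values in; drop them from B, C, G.
B's domain is down to {pink}, so B = pink. Remove pink from F.
G has just one choice, so G = green. Strike green from F.
No further eliminations apply; C can still be any of blue, brown.

blue, brown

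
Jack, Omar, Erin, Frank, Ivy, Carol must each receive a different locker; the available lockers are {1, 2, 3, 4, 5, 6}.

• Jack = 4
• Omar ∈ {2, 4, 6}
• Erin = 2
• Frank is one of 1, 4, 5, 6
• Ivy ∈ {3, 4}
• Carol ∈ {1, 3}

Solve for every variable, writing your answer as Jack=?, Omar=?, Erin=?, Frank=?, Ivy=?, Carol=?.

Jack=4, Omar=6, Erin=2, Frank=5, Ivy=3, Carol=1

Jack's domain is down to {4}, so Jack = 4. Eliminate 4 elsewhere: Omar, Frank, Ivy.
That leaves Erin = 2. Strike 2 from Omar.
Ivy's domain is down to {3}, so Ivy = 3. So Carol can't be 3.
Carol's domain is down to {1}, so Carol = 1. Eliminate 1 elsewhere: Frank.
Omar's domain is down to {6}, so Omar = 6. Strike 6 from Frank.
Frank has just one choice, so Frank = 5.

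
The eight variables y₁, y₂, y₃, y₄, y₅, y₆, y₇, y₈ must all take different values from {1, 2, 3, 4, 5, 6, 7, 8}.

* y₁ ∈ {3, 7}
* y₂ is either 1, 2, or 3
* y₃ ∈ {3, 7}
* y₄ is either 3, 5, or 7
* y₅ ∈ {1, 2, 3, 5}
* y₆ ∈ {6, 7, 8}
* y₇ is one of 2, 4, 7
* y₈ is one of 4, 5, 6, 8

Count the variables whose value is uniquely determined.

2

The 2 variables y₁ and y₃ are confined to {3, 7}, which locks those values in; drop them from y₂, y₄, y₅, y₆, y₇.
y₄ must be 5 (only option left). Remove 5 from y₅, y₈.
y₂ and y₅ share exactly the 2 values {1, 2}; by pigeonhole those values go to them, so strike 1, 2 from y₇.
y₇ must be 4 (only option left). Remove 4 from y₈.
Determined: y₄=5, y₇=4. The other variables each still have more than one consistent value. That makes 2.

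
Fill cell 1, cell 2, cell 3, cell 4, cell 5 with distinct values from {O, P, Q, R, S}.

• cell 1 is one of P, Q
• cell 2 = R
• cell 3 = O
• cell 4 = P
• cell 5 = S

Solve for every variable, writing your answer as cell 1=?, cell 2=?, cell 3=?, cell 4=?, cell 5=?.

cell 1=Q, cell 2=R, cell 3=O, cell 4=P, cell 5=S

cell 2 must be R (only option left).
cell 3 has just one choice, so cell 3 = O.
cell 4 has just one choice, so cell 4 = P. Remove P from cell 1.
cell 5 has just one choice, so cell 5 = S.
cell 1 must be Q (only option left).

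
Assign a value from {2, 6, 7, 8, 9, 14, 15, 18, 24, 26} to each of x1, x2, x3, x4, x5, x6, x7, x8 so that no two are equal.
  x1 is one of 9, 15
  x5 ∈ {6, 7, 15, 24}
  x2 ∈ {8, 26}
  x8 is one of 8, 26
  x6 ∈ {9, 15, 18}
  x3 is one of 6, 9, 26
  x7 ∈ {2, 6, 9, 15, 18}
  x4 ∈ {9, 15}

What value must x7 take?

2

x1 and x4 share exactly the 2 values {9, 15}; by pigeonhole those values go to them, so strike 9, 15 from x3, x5, x6, x7.
x6's domain is down to {18}, so x6 = 18. Strike 18 from x7.
x2 and x8 share exactly the 2 values {8, 26}; by pigeonhole those values go to them, so strike 8, 26 from x3.
x3 must be 6 (only option left). Remove 6 from x5, x7.
So x7 = 2.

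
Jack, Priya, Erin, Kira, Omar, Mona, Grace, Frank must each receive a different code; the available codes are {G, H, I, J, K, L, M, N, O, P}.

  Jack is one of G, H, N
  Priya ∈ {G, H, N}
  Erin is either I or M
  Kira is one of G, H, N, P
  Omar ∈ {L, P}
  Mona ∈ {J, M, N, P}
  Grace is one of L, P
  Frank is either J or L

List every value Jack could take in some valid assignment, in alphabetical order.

Among the 8 variables, I fits only Erin (and all 8 values in {G, H, I, J, L, M, N, P} must be used), so Erin = I.
The 7 still-open variables draw from only 7 values {G, H, J, L, M, N, P}, so each is used; only Mona can be M, hence Mona = M.
The 6 still-open variables together cover exactly {G, H, J, L, N, P} — 6 values for 6 variables — and J appears only in Frank's list, so Frank = J.
The 2 variables Omar and Grace are confined to {L, P}, which locks those values in; drop them from Kira.
No further eliminations apply; Jack can still be any of G, H, N.

G, H, N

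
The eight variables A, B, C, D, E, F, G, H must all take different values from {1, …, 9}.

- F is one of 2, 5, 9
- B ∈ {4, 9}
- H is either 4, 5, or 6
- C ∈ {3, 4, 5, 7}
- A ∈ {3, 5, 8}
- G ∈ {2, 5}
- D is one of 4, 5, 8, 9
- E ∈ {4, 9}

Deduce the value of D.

8

The 8 variables draw from only 8 values {2, 3, 4, 5, 6, 7, 8, 9}, so each is used; only H can be 6, hence H = 6.
Among the 7 still-open variables, 7 fits only C (and all 7 values in {2, 3, 4, 5, 7, 8, 9} must be used), so C = 7.
The 6 still-open variables together cover exactly {2, 3, 4, 5, 8, 9} — 6 values for 6 variables — and 3 appears only in A's list, so A = 3.
Among the 5 still-open variables, 8 fits only D (and all 5 values in {2, 4, 5, 8, 9} must be used), so D = 8.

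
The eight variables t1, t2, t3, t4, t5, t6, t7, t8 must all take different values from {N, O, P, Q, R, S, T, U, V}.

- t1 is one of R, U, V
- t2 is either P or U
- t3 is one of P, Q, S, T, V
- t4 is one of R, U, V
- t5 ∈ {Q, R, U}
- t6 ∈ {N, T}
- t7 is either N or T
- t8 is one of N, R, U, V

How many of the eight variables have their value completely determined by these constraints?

3

The 8 variables together cover exactly {N, P, Q, R, S, T, U, V} — 8 values for 8 variables — and S appears only in t3's list, so t3 = S.
The 7 still-open variables draw from only 7 values {N, P, Q, R, T, U, V}, so each is used; only t2 can be P, hence t2 = P.
Among the 6 still-open variables, Q fits only t5 (and all 6 values in {N, Q, R, T, U, V} must be used), so t5 = Q.
t6 and t7 between them cover only {N, T} — a naked pair. Remove those values from t8.
Determined: t2=P, t3=S, t5=Q. The other variables each still have more than one consistent value. That makes 3.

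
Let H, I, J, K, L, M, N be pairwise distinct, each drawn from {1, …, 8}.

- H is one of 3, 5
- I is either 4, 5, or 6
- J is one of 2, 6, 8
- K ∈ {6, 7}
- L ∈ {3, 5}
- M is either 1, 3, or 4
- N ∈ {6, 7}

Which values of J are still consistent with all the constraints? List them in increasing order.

H and L between them cover only {3, 5} — a naked pair. Remove those values from I, M.
K and N between them cover only {6, 7} — a naked pair. Remove those values from I, J.
That leaves I = 4. Eliminate 4 elsewhere: M.
M must be 1 (only option left).
No further eliminations apply; J can still be any of 2, 8.

2, 8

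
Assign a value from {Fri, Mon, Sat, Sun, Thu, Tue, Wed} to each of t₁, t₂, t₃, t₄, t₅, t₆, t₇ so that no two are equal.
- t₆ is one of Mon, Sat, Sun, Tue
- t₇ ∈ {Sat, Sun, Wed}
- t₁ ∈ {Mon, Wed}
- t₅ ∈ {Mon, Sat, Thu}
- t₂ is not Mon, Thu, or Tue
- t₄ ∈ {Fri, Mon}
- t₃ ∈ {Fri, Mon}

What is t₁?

The 7 variables draw from only 7 values {Fri, Mon, Sat, Sun, Thu, Tue, Wed}, so each is used; only t₅ can be Thu, hence t₅ = Thu.
Among the 6 still-open variables, Tue fits only t₆ (and all 6 values in {Fri, Mon, Sat, Sun, Tue, Wed} must be used), so t₆ = Tue.
t₃ and t₄ between them cover only {Fri, Mon} — a naked pair. Remove those values from t₁, t₂.
So t₁ = Wed.

Wed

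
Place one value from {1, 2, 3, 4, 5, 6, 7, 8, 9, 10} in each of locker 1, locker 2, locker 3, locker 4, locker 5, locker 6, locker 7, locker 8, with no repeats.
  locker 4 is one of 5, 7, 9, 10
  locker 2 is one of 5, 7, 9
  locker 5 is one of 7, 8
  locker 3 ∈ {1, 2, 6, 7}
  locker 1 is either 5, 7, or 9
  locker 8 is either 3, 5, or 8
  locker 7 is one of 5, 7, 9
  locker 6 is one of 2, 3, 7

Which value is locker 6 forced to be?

locker 1, locker 2, locker 7 share exactly the 3 values {5, 7, 9}; by pigeonhole those values go to them, so strike 5, 7, 9 from locker 3, locker 4, locker 5, locker 6, locker 8.
locker 4 has just one choice, so locker 4 = 10.
locker 5 has just one choice, so locker 5 = 8. Strike 8 from locker 8.
locker 8 has just one choice, so locker 8 = 3. Eliminate 3 elsewhere: locker 6.
So locker 6 = 2.

2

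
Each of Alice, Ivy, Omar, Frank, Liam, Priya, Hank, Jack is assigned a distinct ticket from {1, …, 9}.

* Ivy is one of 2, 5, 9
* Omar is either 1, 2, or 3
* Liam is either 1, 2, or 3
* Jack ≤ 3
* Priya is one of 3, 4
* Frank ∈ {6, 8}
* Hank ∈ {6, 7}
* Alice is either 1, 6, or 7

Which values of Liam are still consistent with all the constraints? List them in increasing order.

The 3 variables Omar, Liam, Jack are confined to {1, 2, 3}, which locks those values in; drop them from Alice, Ivy, Priya.
Priya's domain is down to {4}, so Priya = 4.
The 2 variables Alice and Hank are confined to {6, 7}, which locks those values in; drop them from Frank.
Frank has just one choice, so Frank = 8.
No further eliminations apply; Liam can still be any of 1, 2, 3.

1, 2, 3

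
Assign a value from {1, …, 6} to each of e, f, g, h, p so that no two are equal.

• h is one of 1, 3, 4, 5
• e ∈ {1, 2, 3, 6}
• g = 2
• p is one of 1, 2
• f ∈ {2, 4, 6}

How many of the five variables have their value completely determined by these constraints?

g has just one choice, so g = 2. Strike 2 from e, f, p.
p has just one choice, so p = 1. Strike 1 from e, h.
Determined: g=2, p=1. The other variables each still have more than one consistent value. That makes 2.

2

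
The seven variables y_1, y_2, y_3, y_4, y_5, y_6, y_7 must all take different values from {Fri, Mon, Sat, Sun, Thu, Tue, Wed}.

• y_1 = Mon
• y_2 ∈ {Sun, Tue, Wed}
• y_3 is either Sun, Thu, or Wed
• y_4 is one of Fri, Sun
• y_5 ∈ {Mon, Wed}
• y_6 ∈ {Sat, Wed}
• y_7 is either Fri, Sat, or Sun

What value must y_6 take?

Sat

y_1 must be Mon (only option left). Strike Mon from y_5.
That leaves y_5 = Wed. So y_2, y_3, y_6 can't be Wed.
So y_6 = Sat.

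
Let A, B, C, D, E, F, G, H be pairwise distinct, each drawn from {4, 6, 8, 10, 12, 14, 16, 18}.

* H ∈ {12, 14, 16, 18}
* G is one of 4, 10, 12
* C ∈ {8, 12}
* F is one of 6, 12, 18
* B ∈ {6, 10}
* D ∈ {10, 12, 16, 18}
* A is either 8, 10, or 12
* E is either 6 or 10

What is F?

The 8 variables draw from only 8 values {4, 6, 8, 10, 12, 14, 16, 18}, so each is used; only G can be 4, hence G = 4.
Among the 7 still-open variables, 14 fits only H (and all 7 values in {6, 8, 10, 12, 14, 16, 18} must be used), so H = 14.
Among the 6 still-open variables, 16 fits only D (and all 6 values in {6, 8, 10, 12, 16, 18} must be used), so D = 16.
Among the 5 still-open variables, 18 fits only F (and all 5 values in {6, 8, 10, 12, 18} must be used), so F = 18.

18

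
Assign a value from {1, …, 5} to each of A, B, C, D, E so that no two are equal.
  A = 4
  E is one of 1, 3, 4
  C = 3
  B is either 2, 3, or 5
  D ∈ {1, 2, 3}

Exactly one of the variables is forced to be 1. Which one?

A has just one choice, so A = 4. Strike 4 from E.
That leaves C = 3. Eliminate 3 elsewhere: B, D, E.
So 1 goes to E.

E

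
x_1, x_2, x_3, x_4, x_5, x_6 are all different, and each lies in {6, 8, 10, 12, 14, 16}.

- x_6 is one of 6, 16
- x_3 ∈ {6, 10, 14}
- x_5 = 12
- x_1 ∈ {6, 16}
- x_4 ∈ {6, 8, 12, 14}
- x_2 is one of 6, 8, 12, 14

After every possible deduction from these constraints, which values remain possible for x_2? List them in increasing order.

x_5's domain is down to {12}, so x_5 = 12. Remove 12 from x_2, x_4.
Among the 5 still-open variables, 10 fits only x_3 (and all 5 values in {6, 8, 10, 14, 16} must be used), so x_3 = 10.
x_1 and x_6 share exactly the 2 values {6, 16}; by pigeonhole those values go to them, so strike 6, 16 from x_2, x_4.
No further eliminations apply; x_2 can still be any of 8, 14.

8, 14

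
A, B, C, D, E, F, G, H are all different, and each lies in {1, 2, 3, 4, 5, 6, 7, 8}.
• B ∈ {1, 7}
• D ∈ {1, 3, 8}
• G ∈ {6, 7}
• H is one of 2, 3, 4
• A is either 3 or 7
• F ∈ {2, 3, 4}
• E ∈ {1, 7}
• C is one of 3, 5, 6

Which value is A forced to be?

3

Among the 8 variables, 5 fits only C (and all 8 values in {1, 2, 3, 4, 5, 6, 7, 8} must be used), so C = 5.
The 7 still-open variables draw from only 7 values {1, 2, 3, 4, 6, 7, 8}, so each is used; only G can be 6, hence G = 6.
The 6 still-open variables draw from only 6 values {1, 2, 3, 4, 7, 8}, so each is used; only D can be 8, hence D = 8.
B and E share exactly the 2 values {1, 7}; by pigeonhole those values go to them, so strike 1, 7 from A.
So A = 3.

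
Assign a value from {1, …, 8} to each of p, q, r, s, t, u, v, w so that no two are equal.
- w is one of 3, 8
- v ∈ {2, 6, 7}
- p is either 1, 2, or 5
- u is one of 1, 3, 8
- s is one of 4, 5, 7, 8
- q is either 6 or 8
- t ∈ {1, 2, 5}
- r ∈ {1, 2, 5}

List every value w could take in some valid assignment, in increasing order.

The 8 variables together cover exactly {1, 2, 3, 4, 5, 6, 7, 8} — 8 values for 8 variables — and 4 appears only in s's list, so s = 4.
The 7 still-open variables together cover exactly {1, 2, 3, 5, 6, 7, 8} — 7 values for 7 variables — and 7 appears only in v's list, so v = 7.
Among the 6 still-open variables, 6 fits only q (and all 6 values in {1, 2, 3, 5, 6, 8} must be used), so q = 6.
p, r, t share exactly the 3 values {1, 2, 5}; by pigeonhole those values go to them, so strike 1, 2, 5 from u.
No further eliminations apply; w can still be any of 3, 8.

3, 8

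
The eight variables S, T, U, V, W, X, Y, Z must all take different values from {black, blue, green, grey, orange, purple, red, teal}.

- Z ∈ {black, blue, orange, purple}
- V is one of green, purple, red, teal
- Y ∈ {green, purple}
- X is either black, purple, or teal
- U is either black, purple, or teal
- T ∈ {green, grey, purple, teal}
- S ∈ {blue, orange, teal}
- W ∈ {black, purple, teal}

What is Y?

green

The 8 variables together cover exactly {black, blue, green, grey, orange, purple, red, teal} — 8 values for 8 variables — and grey appears only in T's list, so T = grey.
The 7 still-open variables draw from only 7 values {black, blue, green, orange, purple, red, teal}, so each is used; only V can be red, hence V = red.
Among the 6 still-open variables, green fits only Y (and all 6 values in {black, blue, green, orange, purple, teal} must be used), so Y = green.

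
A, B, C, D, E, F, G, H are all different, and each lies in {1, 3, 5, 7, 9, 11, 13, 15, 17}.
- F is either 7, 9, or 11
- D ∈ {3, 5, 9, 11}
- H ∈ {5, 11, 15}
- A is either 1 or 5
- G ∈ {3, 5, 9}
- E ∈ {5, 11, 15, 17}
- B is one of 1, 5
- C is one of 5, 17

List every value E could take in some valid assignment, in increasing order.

11, 15

Among the 8 variables, 7 fits only F (and all 8 values in {1, 3, 5, 7, 9, 11, 15, 17} must be used), so F = 7.
A and B share exactly the 2 values {1, 5}; by pigeonhole those values go to them, so strike 1, 5 from C, D, E, G, H.
C's domain is down to {17}, so C = 17. Eliminate 17 elsewhere: E.
E and H share exactly the 2 values {11, 15}; by pigeonhole those values go to them, so strike 11, 15 from D.
No further eliminations apply; E can still be any of 11, 15.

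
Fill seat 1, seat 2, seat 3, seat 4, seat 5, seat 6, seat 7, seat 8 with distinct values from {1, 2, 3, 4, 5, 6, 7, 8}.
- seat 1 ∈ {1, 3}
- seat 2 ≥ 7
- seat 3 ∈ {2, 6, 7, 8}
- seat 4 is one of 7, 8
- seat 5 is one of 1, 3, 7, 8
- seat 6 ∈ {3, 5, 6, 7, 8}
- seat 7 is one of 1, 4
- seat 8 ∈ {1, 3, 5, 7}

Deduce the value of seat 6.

6

The 8 variables together cover exactly {1, 2, 3, 4, 5, 6, 7, 8} — 8 values for 8 variables — and 2 appears only in seat 3's list, so seat 3 = 2.
The 7 still-open variables draw from only 7 values {1, 3, 4, 5, 6, 7, 8}, so each is used; only seat 7 can be 4, hence seat 7 = 4.
The 6 still-open variables together cover exactly {1, 3, 5, 6, 7, 8} — 6 values for 6 variables — and 6 appears only in seat 6's list, so seat 6 = 6.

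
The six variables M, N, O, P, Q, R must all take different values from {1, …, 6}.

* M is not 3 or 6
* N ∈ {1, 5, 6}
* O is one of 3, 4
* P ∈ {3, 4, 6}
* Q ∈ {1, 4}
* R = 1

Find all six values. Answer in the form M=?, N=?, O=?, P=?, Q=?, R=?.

R must be 1 (only option left). So M, N, Q can't be 1.
Q's domain is down to {4}, so Q = 4. Strike 4 from M, O, P.
O has just one choice, so O = 3. Remove 3 from P.
P must be 6 (only option left). Eliminate 6 elsewhere: N.
That leaves N = 5. Eliminate 5 elsewhere: M.
That leaves M = 2.

M=2, N=5, O=3, P=6, Q=4, R=1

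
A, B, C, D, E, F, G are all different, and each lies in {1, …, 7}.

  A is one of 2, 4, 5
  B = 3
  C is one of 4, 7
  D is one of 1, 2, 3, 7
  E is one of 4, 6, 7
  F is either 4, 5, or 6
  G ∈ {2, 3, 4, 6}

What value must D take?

1

B must be 3 (only option left). Strike 3 from D, G.
The 6 still-open variables together cover exactly {1, 2, 4, 5, 6, 7} — 6 values for 6 variables — and 1 appears only in D's list, so D = 1.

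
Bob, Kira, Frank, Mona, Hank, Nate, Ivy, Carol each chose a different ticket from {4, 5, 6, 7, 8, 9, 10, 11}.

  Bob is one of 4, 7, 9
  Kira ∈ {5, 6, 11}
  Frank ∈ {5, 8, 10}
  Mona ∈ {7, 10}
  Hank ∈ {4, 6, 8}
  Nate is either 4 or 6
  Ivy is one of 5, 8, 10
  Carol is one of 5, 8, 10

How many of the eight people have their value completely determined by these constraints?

The 8 variables draw from only 8 values {4, 5, 6, 7, 8, 9, 10, 11}, so each is used; only Bob can be 9, hence Bob = 9.
The 7 still-open variables draw from only 7 values {4, 5, 6, 7, 8, 10, 11}, so each is used; only Mona can be 7, hence Mona = 7.
Among the 6 still-open variables, 11 fits only Kira (and all 6 values in {4, 5, 6, 8, 10, 11} must be used), so Kira = 11.
The 3 variables Frank, Ivy, Carol are confined to {5, 8, 10}, which locks those values in; drop them from Hank.
Determined: Bob=9, Kira=11, Mona=7. The other people each still have more than one consistent value. That makes 3.

3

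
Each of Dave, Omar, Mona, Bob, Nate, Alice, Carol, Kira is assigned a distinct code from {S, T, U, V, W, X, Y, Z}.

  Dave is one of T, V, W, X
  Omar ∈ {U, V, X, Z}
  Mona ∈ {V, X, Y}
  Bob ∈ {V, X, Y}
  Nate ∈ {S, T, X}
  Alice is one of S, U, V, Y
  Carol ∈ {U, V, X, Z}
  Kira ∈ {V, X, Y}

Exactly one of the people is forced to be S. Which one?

Alice

Among the 8 variables, W fits only Dave (and all 8 values in {S, T, U, V, W, X, Y, Z} must be used), so Dave = W.
Among the 7 still-open variables, T fits only Nate (and all 7 values in {S, T, U, V, X, Y, Z} must be used), so Nate = T.
Among the 6 still-open variables, S fits only Alice (and all 6 values in {S, U, V, X, Y, Z} must be used), so Alice = S.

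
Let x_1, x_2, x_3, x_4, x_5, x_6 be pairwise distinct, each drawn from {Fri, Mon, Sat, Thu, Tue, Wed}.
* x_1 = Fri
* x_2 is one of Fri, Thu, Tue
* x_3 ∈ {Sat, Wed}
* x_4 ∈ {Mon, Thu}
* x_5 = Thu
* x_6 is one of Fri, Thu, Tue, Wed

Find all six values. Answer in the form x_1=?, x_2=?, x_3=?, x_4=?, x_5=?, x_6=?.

x_1 has just one choice, so x_1 = Fri. So x_2, x_6 can't be Fri.
x_5 has just one choice, so x_5 = Thu. So x_2, x_4, x_6 can't be Thu.
x_2's domain is down to {Tue}, so x_2 = Tue. Remove Tue from x_6.
x_4 has just one choice, so x_4 = Mon.
x_6 must be Wed (only option left). Strike Wed from x_3.
x_3 has just one choice, so x_3 = Sat.

x_1=Fri, x_2=Tue, x_3=Sat, x_4=Mon, x_5=Thu, x_6=Wed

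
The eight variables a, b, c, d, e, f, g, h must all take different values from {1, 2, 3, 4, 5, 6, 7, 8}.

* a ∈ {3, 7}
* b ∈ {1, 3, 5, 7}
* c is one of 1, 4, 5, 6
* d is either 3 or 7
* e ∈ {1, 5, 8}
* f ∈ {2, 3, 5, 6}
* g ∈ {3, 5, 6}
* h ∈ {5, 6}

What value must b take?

1

The 8 variables draw from only 8 values {1, 2, 3, 4, 5, 6, 7, 8}, so each is used; only f can be 2, hence f = 2.
The 7 still-open variables draw from only 7 values {1, 3, 4, 5, 6, 7, 8}, so each is used; only c can be 4, hence c = 4.
The 6 still-open variables together cover exactly {1, 3, 5, 6, 7, 8} — 6 values for 6 variables — and 8 appears only in e's list, so e = 8.
The 5 still-open variables draw from only 5 values {1, 3, 5, 6, 7}, so each is used; only b can be 1, hence b = 1.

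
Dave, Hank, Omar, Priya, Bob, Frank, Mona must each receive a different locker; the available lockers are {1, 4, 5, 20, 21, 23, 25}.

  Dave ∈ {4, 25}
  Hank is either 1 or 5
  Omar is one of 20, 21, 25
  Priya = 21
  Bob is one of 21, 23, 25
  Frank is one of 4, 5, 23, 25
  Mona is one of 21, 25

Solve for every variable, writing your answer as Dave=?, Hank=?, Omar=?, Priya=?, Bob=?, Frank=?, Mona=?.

Priya has just one choice, so Priya = 21. Strike 21 from Omar, Bob, Mona.
Mona must be 25 (only option left). So Dave, Omar, Bob, Frank can't be 25.
Dave has just one choice, so Dave = 4. Eliminate 4 elsewhere: Frank.
Omar must be 20 (only option left).
Bob's domain is down to {23}, so Bob = 23. Eliminate 23 elsewhere: Frank.
Frank's domain is down to {5}, so Frank = 5. So Hank can't be 5.
That leaves Hank = 1.

Dave=4, Hank=1, Omar=20, Priya=21, Bob=23, Frank=5, Mona=25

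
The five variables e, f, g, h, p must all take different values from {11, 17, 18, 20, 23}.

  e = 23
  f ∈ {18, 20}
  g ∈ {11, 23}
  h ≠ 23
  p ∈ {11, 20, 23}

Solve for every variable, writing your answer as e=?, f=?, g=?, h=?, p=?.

e must be 23 (only option left). So g, p can't be 23.
g has just one choice, so g = 11. So h, p can't be 11.
p must be 20 (only option left). So f, h can't be 20.
f's domain is down to {18}, so f = 18. Strike 18 from h.
h's domain is down to {17}, so h = 17.

e=23, f=18, g=11, h=17, p=20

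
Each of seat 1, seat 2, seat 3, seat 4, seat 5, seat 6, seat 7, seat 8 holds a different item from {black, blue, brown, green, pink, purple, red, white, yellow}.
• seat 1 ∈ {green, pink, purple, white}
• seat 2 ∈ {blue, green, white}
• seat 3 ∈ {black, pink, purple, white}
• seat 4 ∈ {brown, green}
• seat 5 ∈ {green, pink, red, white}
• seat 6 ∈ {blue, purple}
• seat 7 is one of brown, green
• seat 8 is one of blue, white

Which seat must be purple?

seat 6

The 8 variables together cover exactly {black, blue, brown, green, pink, purple, red, white} — 8 values for 8 variables — and black appears only in seat 3's list, so seat 3 = black.
Among the 7 still-open variables, red fits only seat 5 (and all 7 values in {blue, brown, green, pink, purple, red, white} must be used), so seat 5 = red.
Among the 6 still-open variables, pink fits only seat 1 (and all 6 values in {blue, brown, green, pink, purple, white} must be used), so seat 1 = pink.
The 5 still-open variables draw from only 5 values {blue, brown, green, purple, white}, so each is used; only seat 6 can be purple, hence seat 6 = purple.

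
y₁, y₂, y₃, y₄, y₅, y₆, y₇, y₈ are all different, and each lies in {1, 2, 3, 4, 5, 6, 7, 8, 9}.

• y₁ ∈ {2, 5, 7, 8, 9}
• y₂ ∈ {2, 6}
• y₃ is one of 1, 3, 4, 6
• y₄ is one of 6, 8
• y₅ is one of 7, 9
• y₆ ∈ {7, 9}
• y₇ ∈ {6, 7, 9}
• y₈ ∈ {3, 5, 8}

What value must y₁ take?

The 2 variables y₅ and y₆ are confined to {7, 9}, which locks those values in; drop them from y₁, y₇.
That leaves y₇ = 6. Strike 6 from y₂, y₃, y₄.
y₂ must be 2 (only option left). Strike 2 from y₁.
y₄ has just one choice, so y₄ = 8. Remove 8 from y₁, y₈.
So y₁ = 5.

5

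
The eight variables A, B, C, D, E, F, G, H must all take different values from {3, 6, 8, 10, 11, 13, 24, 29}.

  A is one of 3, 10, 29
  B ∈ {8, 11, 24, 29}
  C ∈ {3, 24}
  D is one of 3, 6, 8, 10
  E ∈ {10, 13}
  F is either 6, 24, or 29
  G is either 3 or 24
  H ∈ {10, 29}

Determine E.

The 8 variables together cover exactly {3, 6, 8, 10, 11, 13, 24, 29} — 8 values for 8 variables — and 11 appears only in B's list, so B = 11.
The 7 still-open variables draw from only 7 values {3, 6, 8, 10, 13, 24, 29}, so each is used; only D can be 8, hence D = 8.
The 6 still-open variables draw from only 6 values {3, 6, 10, 13, 24, 29}, so each is used; only F can be 6, hence F = 6.
The 5 still-open variables draw from only 5 values {3, 10, 13, 24, 29}, so each is used; only E can be 13, hence E = 13.

13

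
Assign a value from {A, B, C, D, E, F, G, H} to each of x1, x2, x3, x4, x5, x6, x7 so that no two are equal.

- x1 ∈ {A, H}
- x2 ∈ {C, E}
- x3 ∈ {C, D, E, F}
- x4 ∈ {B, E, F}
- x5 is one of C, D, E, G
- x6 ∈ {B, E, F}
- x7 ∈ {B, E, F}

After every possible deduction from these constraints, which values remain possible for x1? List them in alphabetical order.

x4, x6, x7 between them cover only {B, E, F} — a naked triple. Remove those values from x2, x3, x5.
x2 has just one choice, so x2 = C. Eliminate C elsewhere: x3, x5.
x3's domain is down to {D}, so x3 = D. Eliminate D elsewhere: x5.
x5 has just one choice, so x5 = G.
No further eliminations apply; x1 can still be any of A, H.

A, H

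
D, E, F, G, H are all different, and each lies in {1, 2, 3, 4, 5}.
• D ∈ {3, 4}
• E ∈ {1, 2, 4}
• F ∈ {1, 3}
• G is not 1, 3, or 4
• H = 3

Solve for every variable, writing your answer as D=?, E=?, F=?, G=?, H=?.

H's domain is down to {3}, so H = 3. So D, F can't be 3.
D must be 4 (only option left). Strike 4 from E.
F has just one choice, so F = 1. Remove 1 from E.
That leaves E = 2. So G can't be 2.
G's domain is down to {5}, so G = 5.

D=4, E=2, F=1, G=5, H=3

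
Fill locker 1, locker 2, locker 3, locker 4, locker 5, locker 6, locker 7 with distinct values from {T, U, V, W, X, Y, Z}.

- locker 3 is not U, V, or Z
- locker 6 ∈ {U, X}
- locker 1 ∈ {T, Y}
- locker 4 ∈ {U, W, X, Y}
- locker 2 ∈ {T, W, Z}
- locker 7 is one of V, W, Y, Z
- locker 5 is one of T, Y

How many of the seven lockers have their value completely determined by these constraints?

2

The 7 variables draw from only 7 values {T, U, V, W, X, Y, Z}, so each is used; only locker 7 can be V, hence locker 7 = V.
The 6 still-open variables together cover exactly {T, U, W, X, Y, Z} — 6 values for 6 variables — and Z appears only in locker 2's list, so locker 2 = Z.
The 2 variables locker 1 and locker 5 are confined to {T, Y}, which locks those values in; drop them from locker 3, locker 4.
Determined: locker 2=Z, locker 7=V. The other lockers each still have more than one consistent value. That makes 2.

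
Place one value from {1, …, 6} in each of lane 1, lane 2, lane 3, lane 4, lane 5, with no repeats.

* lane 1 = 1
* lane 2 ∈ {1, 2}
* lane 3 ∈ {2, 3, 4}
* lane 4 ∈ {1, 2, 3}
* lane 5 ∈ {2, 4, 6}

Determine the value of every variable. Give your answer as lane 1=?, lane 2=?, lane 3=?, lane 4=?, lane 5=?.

lane 1=1, lane 2=2, lane 3=4, lane 4=3, lane 5=6

lane 1's domain is down to {1}, so lane 1 = 1. Strike 1 from lane 2, lane 4.
lane 2's domain is down to {2}, so lane 2 = 2. So lane 3, lane 4, lane 5 can't be 2.
lane 4 has just one choice, so lane 4 = 3. Strike 3 from lane 3.
lane 3's domain is down to {4}, so lane 3 = 4. So lane 5 can't be 4.
That leaves lane 5 = 6.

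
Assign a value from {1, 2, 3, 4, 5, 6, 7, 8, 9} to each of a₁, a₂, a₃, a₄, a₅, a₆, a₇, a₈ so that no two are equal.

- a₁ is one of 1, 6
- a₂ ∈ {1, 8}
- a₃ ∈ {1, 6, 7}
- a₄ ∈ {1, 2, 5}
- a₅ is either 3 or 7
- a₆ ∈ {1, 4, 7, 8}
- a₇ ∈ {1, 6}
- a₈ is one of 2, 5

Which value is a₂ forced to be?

The 8 variables draw from only 8 values {1, 2, 3, 4, 5, 6, 7, 8}, so each is used; only a₅ can be 3, hence a₅ = 3.
The 7 still-open variables draw from only 7 values {1, 2, 4, 5, 6, 7, 8}, so each is used; only a₆ can be 4, hence a₆ = 4.
Among the 6 still-open variables, 7 fits only a₃ (and all 6 values in {1, 2, 5, 6, 7, 8} must be used), so a₃ = 7.
The 5 still-open variables draw from only 5 values {1, 2, 5, 6, 8}, so each is used; only a₂ can be 8, hence a₂ = 8.

8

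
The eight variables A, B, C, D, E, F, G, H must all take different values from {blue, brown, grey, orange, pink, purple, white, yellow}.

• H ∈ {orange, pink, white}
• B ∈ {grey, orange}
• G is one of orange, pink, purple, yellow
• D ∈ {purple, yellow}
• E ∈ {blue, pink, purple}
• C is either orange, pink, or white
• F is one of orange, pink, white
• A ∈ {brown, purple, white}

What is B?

grey

The 8 variables together cover exactly {blue, brown, grey, orange, pink, purple, white, yellow} — 8 values for 8 variables — and blue appears only in E's list, so E = blue.
Among the 7 still-open variables, brown fits only A (and all 7 values in {brown, grey, orange, pink, purple, white, yellow} must be used), so A = brown.
The 6 still-open variables draw from only 6 values {grey, orange, pink, purple, white, yellow}, so each is used; only B can be grey, hence B = grey.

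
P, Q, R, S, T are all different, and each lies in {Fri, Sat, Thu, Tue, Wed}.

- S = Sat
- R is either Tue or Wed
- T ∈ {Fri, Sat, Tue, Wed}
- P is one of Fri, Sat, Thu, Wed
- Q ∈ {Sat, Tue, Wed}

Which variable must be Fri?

T

S has just one choice, so S = Sat. So P, Q, T can't be Sat.
The 4 still-open variables draw from only 4 values {Fri, Thu, Tue, Wed}, so each is used; only P can be Thu, hence P = Thu.
The 3 still-open variables together cover exactly {Fri, Tue, Wed} — 3 values for 3 variables — and Fri appears only in T's list, so T = Fri.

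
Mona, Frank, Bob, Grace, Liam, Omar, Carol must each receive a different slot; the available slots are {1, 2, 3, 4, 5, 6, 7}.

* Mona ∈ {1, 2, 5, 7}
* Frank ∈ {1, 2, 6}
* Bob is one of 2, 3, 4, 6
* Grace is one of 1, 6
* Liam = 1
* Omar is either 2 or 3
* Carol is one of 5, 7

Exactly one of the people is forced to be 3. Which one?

Omar

Liam's domain is down to {1}, so Liam = 1. Eliminate 1 elsewhere: Mona, Frank, Grace.
Grace must be 6 (only option left). So Frank, Bob can't be 6.
Frank's domain is down to {2}, so Frank = 2. Strike 2 from Mona, Bob, Omar.
So 3 goes to Omar.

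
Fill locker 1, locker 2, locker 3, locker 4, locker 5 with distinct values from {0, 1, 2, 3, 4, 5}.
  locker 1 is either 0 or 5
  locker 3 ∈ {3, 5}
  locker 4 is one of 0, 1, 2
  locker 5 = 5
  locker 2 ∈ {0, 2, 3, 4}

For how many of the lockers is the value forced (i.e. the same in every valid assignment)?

3

locker 5 must be 5 (only option left). Strike 5 from locker 1, locker 3.
That leaves locker 1 = 0. Eliminate 0 elsewhere: locker 2, locker 4.
locker 3 must be 3 (only option left). Remove 3 from locker 2.
Determined: locker 1=0, locker 3=3, locker 5=5. The other lockers each still have more than one consistent value. That makes 3.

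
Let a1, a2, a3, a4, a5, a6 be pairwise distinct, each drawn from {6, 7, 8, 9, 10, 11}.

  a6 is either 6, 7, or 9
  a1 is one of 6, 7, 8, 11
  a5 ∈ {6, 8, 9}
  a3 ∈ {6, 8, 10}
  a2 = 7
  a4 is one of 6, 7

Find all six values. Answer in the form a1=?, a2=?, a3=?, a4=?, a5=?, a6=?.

a1=11, a2=7, a3=10, a4=6, a5=8, a6=9

a2 has just one choice, so a2 = 7. Remove 7 from a1, a4, a6.
a4 must be 6 (only option left). So a1, a3, a5, a6 can't be 6.
a6 must be 9 (only option left). So a5 can't be 9.
That leaves a5 = 8. So a1, a3 can't be 8.
a1's domain is down to {11}, so a1 = 11.
That leaves a3 = 10.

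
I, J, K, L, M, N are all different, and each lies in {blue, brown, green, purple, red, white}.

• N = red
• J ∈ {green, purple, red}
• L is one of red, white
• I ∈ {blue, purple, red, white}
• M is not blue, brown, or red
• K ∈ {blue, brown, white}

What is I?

blue

N's domain is down to {red}, so N = red. Remove red from I, J, L.
L must be white (only option left). Remove white from I, K, M.
Among the 4 still-open variables, brown fits only K (and all 4 values in {blue, brown, green, purple} must be used), so K = brown.
The 3 still-open variables together cover exactly {blue, green, purple} — 3 values for 3 variables — and blue appears only in I's list, so I = blue.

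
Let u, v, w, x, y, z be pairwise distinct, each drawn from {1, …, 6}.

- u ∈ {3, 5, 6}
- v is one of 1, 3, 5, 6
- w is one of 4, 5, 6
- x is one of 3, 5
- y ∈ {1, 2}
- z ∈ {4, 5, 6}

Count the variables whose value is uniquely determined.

Among the 6 variables, 2 fits only y (and all 6 values in {1, 2, 3, 4, 5, 6} must be used), so y = 2.
Among the 5 still-open variables, 1 fits only v (and all 5 values in {1, 3, 4, 5, 6} must be used), so v = 1.
Determined: v=1, y=2. The other variables each still have more than one consistent value. That makes 2.

2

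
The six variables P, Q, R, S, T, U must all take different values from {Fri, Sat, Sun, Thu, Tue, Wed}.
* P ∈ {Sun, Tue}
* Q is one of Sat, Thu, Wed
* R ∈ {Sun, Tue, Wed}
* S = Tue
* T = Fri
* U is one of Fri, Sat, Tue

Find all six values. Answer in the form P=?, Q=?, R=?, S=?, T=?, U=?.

P=Sun, Q=Thu, R=Wed, S=Tue, T=Fri, U=Sat

S has just one choice, so S = Tue. So P, R, U can't be Tue.
T's domain is down to {Fri}, so T = Fri. Eliminate Fri elsewhere: U.
U has just one choice, so U = Sat. Strike Sat from Q.
P has just one choice, so P = Sun. Strike Sun from R.
That leaves R = Wed. Strike Wed from Q.
Q must be Thu (only option left).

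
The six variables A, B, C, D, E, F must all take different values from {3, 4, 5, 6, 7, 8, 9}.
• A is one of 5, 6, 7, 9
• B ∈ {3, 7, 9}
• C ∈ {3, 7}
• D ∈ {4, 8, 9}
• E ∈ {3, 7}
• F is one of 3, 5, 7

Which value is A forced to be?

6

The 2 variables C and E are confined to {3, 7}, which locks those values in; drop them from A, B, F.
B must be 9 (only option left). So A, D can't be 9.
F's domain is down to {5}, so F = 5. So A can't be 5.
So A = 6.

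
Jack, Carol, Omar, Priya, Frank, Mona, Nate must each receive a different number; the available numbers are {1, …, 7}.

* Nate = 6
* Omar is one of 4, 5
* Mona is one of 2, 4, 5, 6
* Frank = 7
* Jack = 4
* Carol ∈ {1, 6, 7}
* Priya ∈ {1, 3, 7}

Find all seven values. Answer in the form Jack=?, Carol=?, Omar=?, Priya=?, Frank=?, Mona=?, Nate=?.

Jack has just one choice, so Jack = 4. So Omar, Mona can't be 4.
Omar must be 5 (only option left). Remove 5 from Mona.
That leaves Frank = 7. Strike 7 from Carol, Priya.
Nate's domain is down to {6}, so Nate = 6. So Carol, Mona can't be 6.
Carol's domain is down to {1}, so Carol = 1. Eliminate 1 elsewhere: Priya.
Priya's domain is down to {3}, so Priya = 3.
Mona's domain is down to {2}, so Mona = 2.

Jack=4, Carol=1, Omar=5, Priya=3, Frank=7, Mona=2, Nate=6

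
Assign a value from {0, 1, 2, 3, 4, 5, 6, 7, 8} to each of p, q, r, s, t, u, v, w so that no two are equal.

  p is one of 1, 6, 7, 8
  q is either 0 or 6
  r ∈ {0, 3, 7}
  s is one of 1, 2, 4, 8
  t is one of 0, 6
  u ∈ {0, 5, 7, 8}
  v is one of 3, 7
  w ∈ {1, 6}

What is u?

5

q and t share exactly the 2 values {0, 6}; by pigeonhole those values go to them, so strike 0, 6 from p, r, u, w.
w has just one choice, so w = 1. Strike 1 from p, s.
The 2 variables r and v are confined to {3, 7}, which locks those values in; drop them from p, u.
p must be 8 (only option left). Remove 8 from s, u.
So u = 5.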